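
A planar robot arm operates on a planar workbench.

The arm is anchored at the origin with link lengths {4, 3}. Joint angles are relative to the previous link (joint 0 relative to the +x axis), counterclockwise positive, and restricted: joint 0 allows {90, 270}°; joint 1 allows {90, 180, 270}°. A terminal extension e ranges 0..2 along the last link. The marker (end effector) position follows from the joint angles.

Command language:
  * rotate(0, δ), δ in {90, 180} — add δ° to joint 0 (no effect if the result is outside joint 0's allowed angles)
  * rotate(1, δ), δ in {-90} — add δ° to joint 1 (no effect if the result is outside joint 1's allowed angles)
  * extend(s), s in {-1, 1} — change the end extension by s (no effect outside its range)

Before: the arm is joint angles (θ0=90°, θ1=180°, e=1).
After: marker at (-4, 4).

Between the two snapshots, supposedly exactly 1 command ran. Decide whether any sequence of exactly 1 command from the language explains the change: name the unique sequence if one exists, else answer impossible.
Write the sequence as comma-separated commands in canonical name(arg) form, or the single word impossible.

begin: joint angles (θ0=90°, θ1=180°, e=1)
[1] after rotate(1, -90): joint angles (θ0=90°, θ1=90°, e=1)
no rival 1-sequence matches.

rotate(1, -90)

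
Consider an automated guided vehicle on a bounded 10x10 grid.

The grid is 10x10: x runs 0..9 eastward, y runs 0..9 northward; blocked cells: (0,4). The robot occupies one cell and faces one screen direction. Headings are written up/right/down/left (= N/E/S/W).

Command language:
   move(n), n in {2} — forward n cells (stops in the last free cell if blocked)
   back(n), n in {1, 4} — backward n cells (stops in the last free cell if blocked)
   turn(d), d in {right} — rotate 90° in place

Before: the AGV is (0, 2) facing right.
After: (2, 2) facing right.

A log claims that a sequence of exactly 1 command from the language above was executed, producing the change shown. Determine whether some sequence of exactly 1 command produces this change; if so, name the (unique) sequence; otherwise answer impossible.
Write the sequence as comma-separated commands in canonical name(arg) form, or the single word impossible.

key: still facing E — the one step turns nothing
begin: (0, 2) facing right
[1] after move(2): (2, 2) facing right
no rival 1-sequence matches.

move(2)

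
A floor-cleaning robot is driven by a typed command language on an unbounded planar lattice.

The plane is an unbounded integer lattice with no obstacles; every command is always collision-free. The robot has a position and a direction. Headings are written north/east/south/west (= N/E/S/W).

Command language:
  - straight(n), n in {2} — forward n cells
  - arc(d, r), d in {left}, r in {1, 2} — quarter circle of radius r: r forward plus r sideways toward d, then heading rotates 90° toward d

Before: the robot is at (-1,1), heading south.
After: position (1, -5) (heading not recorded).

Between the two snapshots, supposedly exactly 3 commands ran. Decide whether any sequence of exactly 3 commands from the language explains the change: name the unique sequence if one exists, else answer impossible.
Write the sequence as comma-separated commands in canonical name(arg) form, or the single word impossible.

key: order matters: swapping straight(2) and arc(left, 2) lands elsewhere
initial: at (-1,1), heading south
[1] after straight(2): at (-1,-1), heading south
[2] after straight(2): at (-1,-3), heading south
[3] after arc(left, 2): at (1,-5), heading east
all 27 alternatives checked — unique.

straight(2), straight(2), arc(left, 2)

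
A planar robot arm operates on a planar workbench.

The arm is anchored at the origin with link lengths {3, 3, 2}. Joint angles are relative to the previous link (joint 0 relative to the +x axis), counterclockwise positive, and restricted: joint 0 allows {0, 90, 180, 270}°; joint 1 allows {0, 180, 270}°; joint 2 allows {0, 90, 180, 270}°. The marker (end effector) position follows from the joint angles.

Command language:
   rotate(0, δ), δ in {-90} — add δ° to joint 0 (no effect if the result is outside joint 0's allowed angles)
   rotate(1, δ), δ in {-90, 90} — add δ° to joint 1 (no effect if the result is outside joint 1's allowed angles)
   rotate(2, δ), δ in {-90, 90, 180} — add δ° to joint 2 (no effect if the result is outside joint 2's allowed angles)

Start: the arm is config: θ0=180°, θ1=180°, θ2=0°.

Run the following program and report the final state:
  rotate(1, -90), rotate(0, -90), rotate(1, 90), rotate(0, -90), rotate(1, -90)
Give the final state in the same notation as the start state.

from: config: θ0=180°, θ1=180°, θ2=0°
[1] after rotate(1, -90): config: θ0=180°, θ1=180°, θ2=0°
[2] after rotate(0, -90): config: θ0=90°, θ1=180°, θ2=0°
[3] after rotate(1, 90): config: θ0=90°, θ1=270°, θ2=0°
[4] after rotate(0, -90): config: θ0=0°, θ1=270°, θ2=0°
[5] after rotate(1, -90): config: θ0=0°, θ1=180°, θ2=0°

config: θ0=0°, θ1=180°, θ2=0°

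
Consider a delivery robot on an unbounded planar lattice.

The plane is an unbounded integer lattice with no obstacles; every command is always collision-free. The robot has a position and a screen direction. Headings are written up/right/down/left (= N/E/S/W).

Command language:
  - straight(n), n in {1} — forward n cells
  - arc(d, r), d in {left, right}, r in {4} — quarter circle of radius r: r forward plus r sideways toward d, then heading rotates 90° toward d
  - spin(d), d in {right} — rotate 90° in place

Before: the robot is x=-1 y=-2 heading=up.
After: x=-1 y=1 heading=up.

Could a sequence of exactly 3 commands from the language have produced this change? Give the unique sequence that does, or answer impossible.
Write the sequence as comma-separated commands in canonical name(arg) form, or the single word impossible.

straight(1), straight(1), straight(1)

key: still facing N at the end — nothing in the sequence rotates
from: x=-1 y=-2 heading=up
t=1 straight(1) ⇒ x=-1 y=-1 heading=up
t=2 straight(1) ⇒ x=-1 y=0 heading=up
t=3 straight(1) ⇒ x=-1 y=1 heading=up
no rival 3-sequence matches.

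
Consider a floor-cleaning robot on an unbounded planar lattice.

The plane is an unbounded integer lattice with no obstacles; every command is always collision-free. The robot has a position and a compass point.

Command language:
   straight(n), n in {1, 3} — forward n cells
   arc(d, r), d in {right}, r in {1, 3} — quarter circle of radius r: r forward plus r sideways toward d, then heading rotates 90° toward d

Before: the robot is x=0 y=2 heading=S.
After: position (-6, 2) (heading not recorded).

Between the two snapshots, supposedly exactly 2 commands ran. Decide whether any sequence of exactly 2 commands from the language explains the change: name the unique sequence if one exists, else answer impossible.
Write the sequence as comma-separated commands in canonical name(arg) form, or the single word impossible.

from: x=0 y=2 heading=S
step 1 (arc(right, 3)): x=-3 y=-1 heading=W
step 2 (arc(right, 3)): x=-6 y=2 heading=N
no other 2-command option fits: unique.

arc(right, 3), arc(right, 3)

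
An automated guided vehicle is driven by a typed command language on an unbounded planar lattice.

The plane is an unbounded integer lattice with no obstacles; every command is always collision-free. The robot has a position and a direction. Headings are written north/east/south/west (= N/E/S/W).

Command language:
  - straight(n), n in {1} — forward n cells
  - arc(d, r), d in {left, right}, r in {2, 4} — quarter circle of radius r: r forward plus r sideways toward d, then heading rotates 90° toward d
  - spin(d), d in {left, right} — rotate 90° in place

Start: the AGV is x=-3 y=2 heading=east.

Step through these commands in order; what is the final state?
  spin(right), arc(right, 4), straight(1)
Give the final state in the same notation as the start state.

t0: x=-3 y=2 heading=east
t=1 spin(right) ⇒ x=-3 y=2 heading=south
t=2 arc(right, 4) ⇒ x=-7 y=-2 heading=west
t=3 straight(1) ⇒ x=-8 y=-2 heading=west

x=-8 y=-2 heading=west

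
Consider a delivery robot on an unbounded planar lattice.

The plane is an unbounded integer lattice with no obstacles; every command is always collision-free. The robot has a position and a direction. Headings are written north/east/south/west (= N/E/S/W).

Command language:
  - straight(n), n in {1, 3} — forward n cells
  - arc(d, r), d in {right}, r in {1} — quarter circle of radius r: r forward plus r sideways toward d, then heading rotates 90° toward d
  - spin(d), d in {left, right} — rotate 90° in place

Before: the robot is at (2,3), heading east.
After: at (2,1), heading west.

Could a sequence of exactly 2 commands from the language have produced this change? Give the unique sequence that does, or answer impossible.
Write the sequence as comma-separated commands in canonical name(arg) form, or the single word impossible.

key: cell and facing (now W) both changed — the 2 commands mix motion and turning
initial: at (2,3), heading east
step 1 (arc(right, 1)): at (3,2), heading south
step 2 (arc(right, 1)): at (2,1), heading west
uniquely the one of 25 2-step routes that fits.

arc(right, 1), arc(right, 1)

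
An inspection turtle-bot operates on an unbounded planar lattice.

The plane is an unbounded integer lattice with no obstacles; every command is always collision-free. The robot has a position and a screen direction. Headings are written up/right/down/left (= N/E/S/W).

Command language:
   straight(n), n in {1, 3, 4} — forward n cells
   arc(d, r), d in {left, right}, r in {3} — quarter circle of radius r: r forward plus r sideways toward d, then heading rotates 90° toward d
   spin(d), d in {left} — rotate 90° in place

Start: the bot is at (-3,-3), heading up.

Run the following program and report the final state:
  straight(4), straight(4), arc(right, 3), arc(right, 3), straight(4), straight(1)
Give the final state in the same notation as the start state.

at (3,0), heading down

start: at (-3,-3), heading up
t=1 straight(4) ⇒ at (-3,1), heading up
t=2 straight(4) ⇒ at (-3,5), heading up
t=3 arc(right, 3) ⇒ at (0,8), heading right
t=4 arc(right, 3) ⇒ at (3,5), heading down
t=5 straight(4) ⇒ at (3,1), heading down
t=6 straight(1) ⇒ at (3,0), heading down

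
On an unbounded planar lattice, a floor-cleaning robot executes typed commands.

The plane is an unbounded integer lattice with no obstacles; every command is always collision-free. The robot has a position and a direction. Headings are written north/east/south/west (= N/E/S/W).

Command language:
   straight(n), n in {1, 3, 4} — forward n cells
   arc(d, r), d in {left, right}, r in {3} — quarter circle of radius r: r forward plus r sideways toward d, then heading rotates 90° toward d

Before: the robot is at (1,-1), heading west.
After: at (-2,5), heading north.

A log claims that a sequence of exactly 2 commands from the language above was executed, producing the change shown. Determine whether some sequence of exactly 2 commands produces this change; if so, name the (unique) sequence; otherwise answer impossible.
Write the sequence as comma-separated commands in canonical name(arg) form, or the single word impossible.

arc(right, 3), straight(3)

key: position moved to (-2,5) AND the heading swung to N — translation plus rotation needed
start: at (1,-1), heading west
1. arc(right, 3) → at (-2,2), heading north
2. straight(3) → at (-2,5), heading north
all 25 alternatives checked — unique.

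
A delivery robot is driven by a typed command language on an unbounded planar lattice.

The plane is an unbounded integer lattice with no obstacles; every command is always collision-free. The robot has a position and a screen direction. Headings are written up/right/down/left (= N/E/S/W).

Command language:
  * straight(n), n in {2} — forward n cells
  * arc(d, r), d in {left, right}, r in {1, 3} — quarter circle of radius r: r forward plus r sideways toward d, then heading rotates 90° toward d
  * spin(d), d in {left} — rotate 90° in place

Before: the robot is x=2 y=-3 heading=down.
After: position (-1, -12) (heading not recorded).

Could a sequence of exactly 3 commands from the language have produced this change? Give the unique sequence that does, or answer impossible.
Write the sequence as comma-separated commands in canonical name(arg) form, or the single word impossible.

arc(right, 3), arc(left, 3), arc(left, 3)

key: running arc(left, 3) before arc(right, 3) would end elsewhere — order is forced
start: x=2 y=-3 heading=down
1. arc(right, 3) → x=-1 y=-6 heading=left
2. arc(left, 3) → x=-4 y=-9 heading=down
3. arc(left, 3) → x=-1 y=-12 heading=right
no rival 3-sequence matches.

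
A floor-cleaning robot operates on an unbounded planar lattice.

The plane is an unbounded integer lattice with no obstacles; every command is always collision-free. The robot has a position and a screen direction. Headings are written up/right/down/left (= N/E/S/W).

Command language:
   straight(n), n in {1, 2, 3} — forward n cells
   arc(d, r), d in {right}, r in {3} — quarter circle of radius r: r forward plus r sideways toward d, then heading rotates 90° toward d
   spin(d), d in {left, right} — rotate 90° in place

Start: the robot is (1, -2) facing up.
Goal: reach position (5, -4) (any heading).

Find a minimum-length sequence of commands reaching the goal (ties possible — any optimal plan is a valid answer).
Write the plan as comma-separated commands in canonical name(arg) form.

from: (1, -2) facing up
t=1 straight(1) ⇒ (1, -1) facing up
t=2 spin(right) ⇒ (1, -1) facing right
t=3 straight(1) ⇒ (2, -1) facing right
t=4 arc(right, 3) ⇒ (5, -4) facing down
nothing shorter than 4 reaches the goal.

straight(1), spin(right), straight(1), arc(right, 3)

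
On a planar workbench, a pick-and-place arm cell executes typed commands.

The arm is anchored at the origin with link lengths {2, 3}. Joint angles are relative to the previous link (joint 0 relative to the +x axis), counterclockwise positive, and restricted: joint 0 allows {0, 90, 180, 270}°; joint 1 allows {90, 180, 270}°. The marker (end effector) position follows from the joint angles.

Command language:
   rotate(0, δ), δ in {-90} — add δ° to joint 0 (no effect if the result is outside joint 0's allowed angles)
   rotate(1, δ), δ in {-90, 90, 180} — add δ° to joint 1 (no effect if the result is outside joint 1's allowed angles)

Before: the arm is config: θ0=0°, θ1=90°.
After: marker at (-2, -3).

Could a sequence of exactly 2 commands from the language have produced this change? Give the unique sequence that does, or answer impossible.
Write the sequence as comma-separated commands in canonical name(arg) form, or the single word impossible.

rotate(0, -90), rotate(0, -90)

begin: config: θ0=0°, θ1=90°
t=1 rotate(0, -90) ⇒ config: θ0=270°, θ1=90°
t=2 rotate(0, -90) ⇒ config: θ0=180°, θ1=90°
all 16 alternatives checked — unique.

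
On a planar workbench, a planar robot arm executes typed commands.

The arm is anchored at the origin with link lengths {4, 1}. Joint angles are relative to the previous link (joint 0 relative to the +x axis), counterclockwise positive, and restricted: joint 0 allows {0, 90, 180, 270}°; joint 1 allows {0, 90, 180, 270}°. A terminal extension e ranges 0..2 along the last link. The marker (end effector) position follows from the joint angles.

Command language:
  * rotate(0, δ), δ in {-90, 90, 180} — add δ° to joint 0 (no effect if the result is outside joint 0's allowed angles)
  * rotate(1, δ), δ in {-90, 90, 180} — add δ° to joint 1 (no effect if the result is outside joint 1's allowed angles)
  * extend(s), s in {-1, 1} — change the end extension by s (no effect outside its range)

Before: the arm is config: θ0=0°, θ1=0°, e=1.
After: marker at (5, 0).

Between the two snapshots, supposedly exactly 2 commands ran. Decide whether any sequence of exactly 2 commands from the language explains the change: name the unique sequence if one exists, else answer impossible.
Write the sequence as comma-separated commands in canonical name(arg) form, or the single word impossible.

extend(-1), extend(-1)

t0: config: θ0=0°, θ1=0°, e=1
1. extend(-1) → config: θ0=0°, θ1=0°, e=0
2. extend(-1) → config: θ0=0°, θ1=0°, e=0
no other 2-command option fits: unique.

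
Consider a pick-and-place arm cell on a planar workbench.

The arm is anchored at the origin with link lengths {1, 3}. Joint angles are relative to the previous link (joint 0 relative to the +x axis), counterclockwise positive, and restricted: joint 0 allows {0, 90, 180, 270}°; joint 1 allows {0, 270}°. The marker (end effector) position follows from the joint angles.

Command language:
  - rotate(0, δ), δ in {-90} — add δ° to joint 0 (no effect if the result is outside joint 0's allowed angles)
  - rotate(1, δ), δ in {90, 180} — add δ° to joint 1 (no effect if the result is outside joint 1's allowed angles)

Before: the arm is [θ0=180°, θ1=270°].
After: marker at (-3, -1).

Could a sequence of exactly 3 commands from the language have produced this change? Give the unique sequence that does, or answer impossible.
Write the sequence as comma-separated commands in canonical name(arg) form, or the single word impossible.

rotate(0, -90), rotate(0, -90), rotate(0, -90)

t0: [θ0=180°, θ1=270°]
step 1 (rotate(0, -90)): [θ0=90°, θ1=270°]
step 2 (rotate(0, -90)): [θ0=0°, θ1=270°]
step 3 (rotate(0, -90)): [θ0=270°, θ1=270°]
all 27 alternatives checked — unique.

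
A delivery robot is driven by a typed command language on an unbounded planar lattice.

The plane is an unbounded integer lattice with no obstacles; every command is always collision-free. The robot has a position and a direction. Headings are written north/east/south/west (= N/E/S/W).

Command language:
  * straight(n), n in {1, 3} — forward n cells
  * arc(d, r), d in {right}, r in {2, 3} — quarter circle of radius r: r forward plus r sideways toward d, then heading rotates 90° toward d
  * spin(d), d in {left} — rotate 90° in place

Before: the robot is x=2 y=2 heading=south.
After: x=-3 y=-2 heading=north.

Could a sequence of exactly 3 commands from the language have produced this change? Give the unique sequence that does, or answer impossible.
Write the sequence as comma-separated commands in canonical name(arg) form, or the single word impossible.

key: cell and facing (now N) both changed — the 3 commands mix motion and turning
t0: x=2 y=2 heading=south
[1] after straight(3): x=2 y=-1 heading=south
[2] after arc(right, 3): x=-1 y=-4 heading=west
[3] after arc(right, 2): x=-3 y=-2 heading=north
no rival 3-sequence matches.

straight(3), arc(right, 3), arc(right, 2)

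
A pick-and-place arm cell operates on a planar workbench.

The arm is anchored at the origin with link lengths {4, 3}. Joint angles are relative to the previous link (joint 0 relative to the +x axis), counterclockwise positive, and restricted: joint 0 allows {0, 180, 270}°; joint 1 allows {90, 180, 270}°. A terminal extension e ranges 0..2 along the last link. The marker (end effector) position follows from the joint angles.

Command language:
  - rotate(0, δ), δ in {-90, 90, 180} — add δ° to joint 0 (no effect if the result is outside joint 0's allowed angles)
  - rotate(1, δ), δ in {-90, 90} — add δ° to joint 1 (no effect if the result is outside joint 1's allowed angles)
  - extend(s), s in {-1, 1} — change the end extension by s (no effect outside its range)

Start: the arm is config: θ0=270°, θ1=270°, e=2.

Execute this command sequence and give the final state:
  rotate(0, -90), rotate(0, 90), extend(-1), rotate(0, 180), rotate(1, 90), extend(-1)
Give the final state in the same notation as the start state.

start: config: θ0=270°, θ1=270°, e=2
[1] after rotate(0, -90): config: θ0=180°, θ1=270°, e=2
[2] after rotate(0, 90): config: θ0=270°, θ1=270°, e=2
[3] after extend(-1): config: θ0=270°, θ1=270°, e=1
[4] after rotate(0, 180): config: θ0=270°, θ1=270°, e=1
[5] after rotate(1, 90): config: θ0=270°, θ1=270°, e=1
[6] after extend(-1): config: θ0=270°, θ1=270°, e=0

config: θ0=270°, θ1=270°, e=0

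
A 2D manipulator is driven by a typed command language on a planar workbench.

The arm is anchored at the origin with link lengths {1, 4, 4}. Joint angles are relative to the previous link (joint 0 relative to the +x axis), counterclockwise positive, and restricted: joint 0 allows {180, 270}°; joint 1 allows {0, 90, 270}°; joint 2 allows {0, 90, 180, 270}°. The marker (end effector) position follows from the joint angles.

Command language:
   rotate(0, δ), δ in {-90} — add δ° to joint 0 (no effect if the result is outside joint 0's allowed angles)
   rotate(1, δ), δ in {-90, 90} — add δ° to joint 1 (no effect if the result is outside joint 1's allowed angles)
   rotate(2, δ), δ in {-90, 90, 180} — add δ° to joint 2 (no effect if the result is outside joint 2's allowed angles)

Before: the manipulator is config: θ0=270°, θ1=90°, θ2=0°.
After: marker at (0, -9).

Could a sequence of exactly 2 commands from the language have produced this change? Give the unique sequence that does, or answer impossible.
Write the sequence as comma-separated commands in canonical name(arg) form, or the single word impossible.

rotate(1, 90), rotate(1, -90)

key: order matters: swapping rotate(1, 90) and rotate(1, -90) lands elsewhere
t0: config: θ0=270°, θ1=90°, θ2=0°
[1] after rotate(1, 90): config: θ0=270°, θ1=90°, θ2=0°
[2] after rotate(1, -90): config: θ0=270°, θ1=0°, θ2=0°
uniquely the one of 36 2-step routes that fits.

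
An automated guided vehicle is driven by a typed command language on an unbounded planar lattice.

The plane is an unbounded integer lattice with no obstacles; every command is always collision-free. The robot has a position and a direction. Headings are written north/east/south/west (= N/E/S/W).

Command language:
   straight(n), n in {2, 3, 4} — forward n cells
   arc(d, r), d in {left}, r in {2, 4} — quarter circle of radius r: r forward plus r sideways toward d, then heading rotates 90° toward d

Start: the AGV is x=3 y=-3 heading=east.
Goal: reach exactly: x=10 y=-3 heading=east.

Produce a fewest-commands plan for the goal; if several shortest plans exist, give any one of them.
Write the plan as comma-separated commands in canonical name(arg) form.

start: x=3 y=-3 heading=east
step 1 (straight(4)): x=7 y=-3 heading=east
step 2 (straight(3)): x=10 y=-3 heading=east
no 1-step plan works, so 2 is optimal.

straight(4), straight(3)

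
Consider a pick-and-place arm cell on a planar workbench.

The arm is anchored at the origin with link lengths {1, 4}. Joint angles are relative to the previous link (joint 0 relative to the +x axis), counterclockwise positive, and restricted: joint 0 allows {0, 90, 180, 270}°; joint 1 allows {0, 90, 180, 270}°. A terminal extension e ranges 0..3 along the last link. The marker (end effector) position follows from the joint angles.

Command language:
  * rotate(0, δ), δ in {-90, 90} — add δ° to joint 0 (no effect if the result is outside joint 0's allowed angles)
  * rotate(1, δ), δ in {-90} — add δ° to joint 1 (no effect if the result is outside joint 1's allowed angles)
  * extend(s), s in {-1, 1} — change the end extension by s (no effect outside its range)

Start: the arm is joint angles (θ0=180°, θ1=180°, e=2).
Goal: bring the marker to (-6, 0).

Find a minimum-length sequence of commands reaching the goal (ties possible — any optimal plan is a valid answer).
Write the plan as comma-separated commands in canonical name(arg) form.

from: joint angles (θ0=180°, θ1=180°, e=2)
step 1 (rotate(1, -90)): joint angles (θ0=180°, θ1=90°, e=2)
step 2 (rotate(1, -90)): joint angles (θ0=180°, θ1=0°, e=2)
step 3 (extend(-1)): joint angles (θ0=180°, θ1=0°, e=1)
nothing shorter than 3 reaches the goal.

rotate(1, -90), rotate(1, -90), extend(-1)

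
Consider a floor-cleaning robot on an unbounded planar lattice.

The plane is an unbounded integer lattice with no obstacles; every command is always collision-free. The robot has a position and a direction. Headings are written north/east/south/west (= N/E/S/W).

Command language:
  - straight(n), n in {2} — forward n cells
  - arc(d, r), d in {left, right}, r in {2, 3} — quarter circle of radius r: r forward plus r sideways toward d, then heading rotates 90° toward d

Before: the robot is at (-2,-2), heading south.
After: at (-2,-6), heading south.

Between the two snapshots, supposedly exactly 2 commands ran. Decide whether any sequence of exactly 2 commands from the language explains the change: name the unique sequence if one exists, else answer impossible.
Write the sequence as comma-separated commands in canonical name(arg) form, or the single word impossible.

key: heading stays S — no command in the sequence turns
begin: at (-2,-2), heading south
[1] after straight(2): at (-2,-4), heading south
[2] after straight(2): at (-2,-6), heading south
no other 2-command option fits: unique.

straight(2), straight(2)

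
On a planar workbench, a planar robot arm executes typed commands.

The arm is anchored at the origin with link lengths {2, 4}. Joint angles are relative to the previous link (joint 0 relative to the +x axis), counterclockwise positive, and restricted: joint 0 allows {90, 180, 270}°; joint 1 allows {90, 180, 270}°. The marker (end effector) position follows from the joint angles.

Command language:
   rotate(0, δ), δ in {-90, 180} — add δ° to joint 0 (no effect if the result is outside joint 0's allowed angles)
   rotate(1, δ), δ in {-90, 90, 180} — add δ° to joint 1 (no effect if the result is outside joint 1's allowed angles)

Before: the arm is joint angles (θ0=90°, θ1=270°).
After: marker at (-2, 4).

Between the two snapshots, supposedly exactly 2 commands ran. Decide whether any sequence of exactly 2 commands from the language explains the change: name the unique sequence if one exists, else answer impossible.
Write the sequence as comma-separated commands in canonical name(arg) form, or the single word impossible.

rotate(0, 180), rotate(0, -90)

key: running rotate(0, -90) before rotate(0, 180) would end elsewhere — order is forced
start: joint angles (θ0=90°, θ1=270°)
step 1 (rotate(0, 180)): joint angles (θ0=270°, θ1=270°)
step 2 (rotate(0, -90)): joint angles (θ0=180°, θ1=270°)
no rival 2-sequence matches.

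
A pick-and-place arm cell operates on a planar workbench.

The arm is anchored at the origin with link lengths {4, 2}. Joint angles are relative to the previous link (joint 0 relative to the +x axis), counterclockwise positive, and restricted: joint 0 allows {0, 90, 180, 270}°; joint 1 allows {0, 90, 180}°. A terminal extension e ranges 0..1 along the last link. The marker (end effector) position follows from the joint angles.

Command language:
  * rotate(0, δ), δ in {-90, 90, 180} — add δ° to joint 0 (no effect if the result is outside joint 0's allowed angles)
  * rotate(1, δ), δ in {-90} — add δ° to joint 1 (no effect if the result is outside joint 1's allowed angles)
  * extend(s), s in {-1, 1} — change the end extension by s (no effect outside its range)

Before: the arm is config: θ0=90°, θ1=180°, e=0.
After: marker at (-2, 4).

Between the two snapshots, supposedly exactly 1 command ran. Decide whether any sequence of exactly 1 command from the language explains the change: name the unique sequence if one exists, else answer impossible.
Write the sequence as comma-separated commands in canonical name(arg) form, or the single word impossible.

initial: config: θ0=90°, θ1=180°, e=0
[1] after rotate(1, -90): config: θ0=90°, θ1=90°, e=0
no rival 1-sequence matches.

rotate(1, -90)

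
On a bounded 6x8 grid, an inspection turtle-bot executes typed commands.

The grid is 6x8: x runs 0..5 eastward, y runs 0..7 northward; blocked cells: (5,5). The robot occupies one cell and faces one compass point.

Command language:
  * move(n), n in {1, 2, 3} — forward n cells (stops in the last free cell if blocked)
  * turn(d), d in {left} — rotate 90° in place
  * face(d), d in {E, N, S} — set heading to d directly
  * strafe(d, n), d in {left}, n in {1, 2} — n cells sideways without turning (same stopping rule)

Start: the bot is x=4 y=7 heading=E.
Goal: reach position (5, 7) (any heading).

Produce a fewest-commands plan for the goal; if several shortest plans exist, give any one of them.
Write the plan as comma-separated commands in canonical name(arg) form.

start: x=4 y=7 heading=E
1. move(3) → x=5 y=7 heading=E
nothing shorter than 1 reaches the goal.

move(3)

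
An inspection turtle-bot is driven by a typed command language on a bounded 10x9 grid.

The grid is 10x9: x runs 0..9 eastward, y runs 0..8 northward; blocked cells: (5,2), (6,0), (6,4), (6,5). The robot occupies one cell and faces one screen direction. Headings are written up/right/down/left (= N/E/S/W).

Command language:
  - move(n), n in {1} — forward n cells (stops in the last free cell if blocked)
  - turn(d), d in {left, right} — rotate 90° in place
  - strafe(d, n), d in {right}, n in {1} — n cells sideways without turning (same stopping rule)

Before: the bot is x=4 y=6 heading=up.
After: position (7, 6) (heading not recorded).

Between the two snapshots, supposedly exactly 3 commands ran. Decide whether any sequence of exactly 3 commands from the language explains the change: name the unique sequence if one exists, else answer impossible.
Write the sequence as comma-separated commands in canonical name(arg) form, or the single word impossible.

strafe(right, 1), strafe(right, 1), strafe(right, 1)

initial: x=4 y=6 heading=up
t=1 strafe(right, 1) ⇒ x=5 y=6 heading=up
t=2 strafe(right, 1) ⇒ x=6 y=6 heading=up
t=3 strafe(right, 1) ⇒ x=7 y=6 heading=up
no rival 3-sequence matches.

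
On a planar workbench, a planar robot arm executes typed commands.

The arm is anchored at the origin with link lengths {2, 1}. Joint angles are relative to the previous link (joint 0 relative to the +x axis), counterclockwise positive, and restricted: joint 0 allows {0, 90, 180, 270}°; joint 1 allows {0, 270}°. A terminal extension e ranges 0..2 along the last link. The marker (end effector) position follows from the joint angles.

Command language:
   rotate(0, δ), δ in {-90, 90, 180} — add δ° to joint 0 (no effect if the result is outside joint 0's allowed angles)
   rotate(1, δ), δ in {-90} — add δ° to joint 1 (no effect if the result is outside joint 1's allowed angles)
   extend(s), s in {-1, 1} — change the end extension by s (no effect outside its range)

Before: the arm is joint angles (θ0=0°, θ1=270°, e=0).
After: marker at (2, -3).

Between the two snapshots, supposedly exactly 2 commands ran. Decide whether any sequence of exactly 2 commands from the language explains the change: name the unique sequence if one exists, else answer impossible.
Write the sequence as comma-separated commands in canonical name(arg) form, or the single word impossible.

extend(1), extend(1)

t0: joint angles (θ0=0°, θ1=270°, e=0)
t=1 extend(1) ⇒ joint angles (θ0=0°, θ1=270°, e=1)
t=2 extend(1) ⇒ joint angles (θ0=0°, θ1=270°, e=2)
no rival 2-sequence matches.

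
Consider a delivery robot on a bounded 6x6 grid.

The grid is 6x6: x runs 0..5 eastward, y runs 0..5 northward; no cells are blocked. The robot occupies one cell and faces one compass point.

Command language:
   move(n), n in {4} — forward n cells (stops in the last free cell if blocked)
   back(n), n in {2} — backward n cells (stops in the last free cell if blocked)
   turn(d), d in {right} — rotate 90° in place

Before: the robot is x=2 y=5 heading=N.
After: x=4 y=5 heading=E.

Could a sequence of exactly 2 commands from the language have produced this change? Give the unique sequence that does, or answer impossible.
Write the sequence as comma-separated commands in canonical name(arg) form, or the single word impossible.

all 9 sequences checked — none match.

impossible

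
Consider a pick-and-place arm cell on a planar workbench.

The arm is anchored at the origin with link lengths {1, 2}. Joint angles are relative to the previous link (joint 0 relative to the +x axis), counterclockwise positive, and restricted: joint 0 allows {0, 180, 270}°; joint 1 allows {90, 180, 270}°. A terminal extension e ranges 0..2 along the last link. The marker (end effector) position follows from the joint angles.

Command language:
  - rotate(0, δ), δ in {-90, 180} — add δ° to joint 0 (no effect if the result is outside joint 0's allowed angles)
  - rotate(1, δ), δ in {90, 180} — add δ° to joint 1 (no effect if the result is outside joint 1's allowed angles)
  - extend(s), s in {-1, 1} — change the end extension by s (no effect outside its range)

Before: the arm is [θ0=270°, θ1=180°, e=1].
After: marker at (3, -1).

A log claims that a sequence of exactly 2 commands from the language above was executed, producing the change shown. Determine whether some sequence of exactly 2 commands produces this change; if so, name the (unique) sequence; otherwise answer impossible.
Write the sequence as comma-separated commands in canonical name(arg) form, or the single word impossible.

key: running rotate(1, 180) before rotate(1, 90) would end elsewhere — order is forced
begin: [θ0=270°, θ1=180°, e=1]
t=1 rotate(1, 90) ⇒ [θ0=270°, θ1=270°, e=1]
t=2 rotate(1, 180) ⇒ [θ0=270°, θ1=90°, e=1]
no other 2-command option fits: unique.

rotate(1, 90), rotate(1, 180)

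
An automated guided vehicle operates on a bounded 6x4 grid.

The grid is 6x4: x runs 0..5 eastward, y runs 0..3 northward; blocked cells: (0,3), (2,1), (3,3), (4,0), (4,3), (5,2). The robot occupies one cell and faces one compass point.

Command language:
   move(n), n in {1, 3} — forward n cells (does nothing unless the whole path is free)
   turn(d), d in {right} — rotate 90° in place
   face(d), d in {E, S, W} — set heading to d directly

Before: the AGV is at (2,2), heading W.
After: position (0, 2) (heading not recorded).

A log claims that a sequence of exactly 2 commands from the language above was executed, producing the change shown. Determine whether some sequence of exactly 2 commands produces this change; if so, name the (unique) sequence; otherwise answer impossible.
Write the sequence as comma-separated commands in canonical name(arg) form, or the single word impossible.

move(1), move(1)

t0: at (2,2), heading W
t=1 move(1) ⇒ at (1,2), heading W
t=2 move(1) ⇒ at (0,2), heading W
no rival 2-sequence matches.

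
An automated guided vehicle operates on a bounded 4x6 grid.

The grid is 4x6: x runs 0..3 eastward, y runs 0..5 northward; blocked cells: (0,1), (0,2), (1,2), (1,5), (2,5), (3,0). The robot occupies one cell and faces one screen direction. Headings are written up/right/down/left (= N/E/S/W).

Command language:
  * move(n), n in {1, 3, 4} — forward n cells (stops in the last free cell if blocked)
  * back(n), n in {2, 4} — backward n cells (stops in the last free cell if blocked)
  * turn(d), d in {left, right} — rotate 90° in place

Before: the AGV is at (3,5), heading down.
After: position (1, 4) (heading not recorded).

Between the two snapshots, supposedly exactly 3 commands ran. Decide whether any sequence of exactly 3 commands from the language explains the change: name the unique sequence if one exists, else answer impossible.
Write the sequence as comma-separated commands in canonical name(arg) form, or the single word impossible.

move(1), turn(left), back(2)

key: order matters: swapping move(1) and back(2) lands elsewhere
from: at (3,5), heading down
t=1 move(1) ⇒ at (3,4), heading down
t=2 turn(left) ⇒ at (3,4), heading right
t=3 back(2) ⇒ at (1,4), heading right
uniquely the one of 343 3-step routes that fits.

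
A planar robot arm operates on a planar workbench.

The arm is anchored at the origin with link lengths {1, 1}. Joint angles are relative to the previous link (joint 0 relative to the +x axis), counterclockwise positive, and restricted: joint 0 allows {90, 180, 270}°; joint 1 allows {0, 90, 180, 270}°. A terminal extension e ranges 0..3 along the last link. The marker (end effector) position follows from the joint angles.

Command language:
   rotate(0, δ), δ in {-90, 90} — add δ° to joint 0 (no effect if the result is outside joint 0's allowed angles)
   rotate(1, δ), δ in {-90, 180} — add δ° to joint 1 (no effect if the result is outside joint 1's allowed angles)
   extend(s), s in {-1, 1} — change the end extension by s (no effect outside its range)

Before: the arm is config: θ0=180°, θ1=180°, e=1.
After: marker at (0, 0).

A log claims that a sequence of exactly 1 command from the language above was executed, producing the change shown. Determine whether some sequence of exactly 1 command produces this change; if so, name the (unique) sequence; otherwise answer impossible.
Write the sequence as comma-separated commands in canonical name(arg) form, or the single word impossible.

initial: config: θ0=180°, θ1=180°, e=1
step 1 (extend(-1)): config: θ0=180°, θ1=180°, e=0
no rival 1-sequence matches.

extend(-1)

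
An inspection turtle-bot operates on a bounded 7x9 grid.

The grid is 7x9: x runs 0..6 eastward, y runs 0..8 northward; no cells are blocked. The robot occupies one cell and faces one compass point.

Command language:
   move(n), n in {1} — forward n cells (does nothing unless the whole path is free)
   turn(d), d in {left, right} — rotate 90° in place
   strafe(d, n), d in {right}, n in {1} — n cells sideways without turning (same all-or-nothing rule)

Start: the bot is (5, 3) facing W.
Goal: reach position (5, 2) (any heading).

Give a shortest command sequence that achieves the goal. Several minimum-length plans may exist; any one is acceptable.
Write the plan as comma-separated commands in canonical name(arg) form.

start: (5, 3) facing W
t=1 turn(left) ⇒ (5, 3) facing S
t=2 move(1) ⇒ (5, 2) facing S
minimal: 2 command(s), checked below 2.

turn(left), move(1)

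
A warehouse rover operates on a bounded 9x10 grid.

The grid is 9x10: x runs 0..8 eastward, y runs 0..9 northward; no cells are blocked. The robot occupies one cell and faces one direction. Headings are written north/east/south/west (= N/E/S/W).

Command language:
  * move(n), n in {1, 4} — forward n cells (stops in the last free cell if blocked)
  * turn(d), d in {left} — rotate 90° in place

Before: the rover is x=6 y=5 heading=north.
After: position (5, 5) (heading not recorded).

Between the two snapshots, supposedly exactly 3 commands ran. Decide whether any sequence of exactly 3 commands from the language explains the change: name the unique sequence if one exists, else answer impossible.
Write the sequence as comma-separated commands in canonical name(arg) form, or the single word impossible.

start: x=6 y=5 heading=north
[1] after turn(left): x=6 y=5 heading=west
[2] after move(1): x=5 y=5 heading=west
[3] after turn(left): x=5 y=5 heading=south
no rival 3-sequence matches.

turn(left), move(1), turn(left)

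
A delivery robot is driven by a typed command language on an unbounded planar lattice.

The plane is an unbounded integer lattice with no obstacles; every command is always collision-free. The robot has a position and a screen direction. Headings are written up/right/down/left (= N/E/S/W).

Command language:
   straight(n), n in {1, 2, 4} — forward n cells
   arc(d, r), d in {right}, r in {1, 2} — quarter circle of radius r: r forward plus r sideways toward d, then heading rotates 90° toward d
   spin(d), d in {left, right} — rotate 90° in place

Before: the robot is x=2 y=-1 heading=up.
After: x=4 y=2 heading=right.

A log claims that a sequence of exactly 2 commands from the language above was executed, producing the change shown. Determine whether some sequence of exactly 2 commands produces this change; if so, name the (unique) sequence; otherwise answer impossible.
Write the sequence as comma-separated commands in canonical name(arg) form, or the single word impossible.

key: running arc(right, 2) before straight(1) would end elsewhere — order is forced
t0: x=2 y=-1 heading=up
[1] after straight(1): x=2 y=0 heading=up
[2] after arc(right, 2): x=4 y=2 heading=right
all 49 alternatives checked — unique.

straight(1), arc(right, 2)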